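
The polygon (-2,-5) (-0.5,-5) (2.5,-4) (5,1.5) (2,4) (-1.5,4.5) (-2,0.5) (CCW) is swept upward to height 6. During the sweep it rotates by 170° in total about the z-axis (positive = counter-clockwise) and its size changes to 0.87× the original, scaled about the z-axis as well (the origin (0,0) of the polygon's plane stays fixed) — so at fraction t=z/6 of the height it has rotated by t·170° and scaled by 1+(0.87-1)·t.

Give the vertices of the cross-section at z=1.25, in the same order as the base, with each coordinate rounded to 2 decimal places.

Cross-section at z=1.25: (1.23,-5.09) (2.42,-4.25) (4.24,-1.76) (3.12,4.01) (-0.67,4.30) (-3.73,2.72) (-1.87,-0.73)

t = z/height = 1.25/6 = 0.208333
s = 1 + (scale-1)·z/height = 1 + (0.87-1)·1.25/6 = 0.972917
θ = twist·z/height = 170°·1.25/6 = 35.4167° = 0.618137 rad
cos θ = 0.814959, sin θ = 0.579518 (intermediates below are computed at full precision and shown rounded to 5 d.p.)
v1: (-2,-5) → rotate → (1.26767,-5.23383) → ×s → (1.23334,-5.09208) → (1.23,-5.09)
v2: (-0.5,-5) → rotate → (2.49011,-4.36456) → ×s → (2.42267,-4.24635) → (2.42,-4.25)
v3: (2.5,-4) → rotate → (4.35547,-1.81104) → ×s → (4.23751,-1.76199) → (4.24,-1.76)
v4: (5,1.5) → rotate → (3.20552,4.12003) → ×s → (3.11870,4.00845) → (3.12,4.01)
v5: (2,4) → rotate → (-0.68815,4.41887) → ×s → (-0.66952,4.29920) → (-0.67,4.30)
v6: (-1.5,4.5) → rotate → (-3.83027,2.79804) → ×s → (-3.72653,2.72226) → (-3.73,2.72)
v7: (-2,0.5) → rotate → (-1.91968,-0.75156) → ×s → (-1.86769,-0.73120) → (-1.87,-0.73)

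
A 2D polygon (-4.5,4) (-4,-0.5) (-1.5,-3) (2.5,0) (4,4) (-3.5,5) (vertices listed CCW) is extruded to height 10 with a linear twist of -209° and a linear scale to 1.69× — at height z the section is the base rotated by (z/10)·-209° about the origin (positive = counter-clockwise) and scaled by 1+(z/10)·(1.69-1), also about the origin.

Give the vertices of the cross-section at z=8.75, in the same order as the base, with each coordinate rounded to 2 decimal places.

t = z/height = 8.75/10 = 0.875
s = 1 + (scale-1)·z/height = 1 + (1.69-1)·8.75/10 = 1.603750
θ = twist·z/height = -209°·8.75/10 = -182.8750° = -3.191771 rad
cos θ = -0.998741, sin θ = 0.050157 (intermediates below are computed at full precision and shown rounded to 5 d.p.)
v1: (-4.5,4) → rotate → (4.29371,-4.22067) → ×s → (6.88603,-6.76890) → (6.89,-6.77)
v2: (-4,-0.5) → rotate → (4.02004,0.29874) → ×s → (6.44715,0.47911) → (6.45,0.48)
v3: (-1.5,-3) → rotate → (1.64858,2.92099) → ×s → (2.64392,4.68453) → (2.64,4.68)
v4: (2.5,0) → rotate → (-2.49685,0.12539) → ×s → (-4.00433,0.20110) → (-4.00,0.20)
v5: (4,4) → rotate → (-4.19559,-3.79434) → ×s → (-6.72868,-6.08517) → (-6.73,-6.09)
v6: (-3.5,5) → rotate → (3.24481,-5.16926) → ×s → (5.20386,-8.29020) → (5.20,-8.29)

Cross-section at z=8.75: (6.89,-6.77) (6.45,0.48) (2.64,4.68) (-4.00,0.20) (-6.73,-6.09) (5.20,-8.29)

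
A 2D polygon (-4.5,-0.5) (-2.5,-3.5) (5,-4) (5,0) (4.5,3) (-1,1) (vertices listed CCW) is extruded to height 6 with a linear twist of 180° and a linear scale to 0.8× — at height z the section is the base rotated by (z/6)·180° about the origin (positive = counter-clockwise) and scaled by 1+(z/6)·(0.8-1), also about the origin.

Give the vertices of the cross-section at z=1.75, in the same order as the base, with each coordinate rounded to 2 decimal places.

Cross-section at z=1.75: (-2.21,-3.65) (1.18,-3.87) (5.85,1.44) (2.87,3.74) (0.34,5.08) (-1.32,-0.17)

t = z/height = 1.75/6 = 0.291667
s = 1 + (scale-1)·z/height = 1 + (0.8-1)·1.75/6 = 0.941667
θ = twist·z/height = 180°·1.75/6 = 52.5000° = 0.916298 rad
cos θ = 0.608761, sin θ = 0.793353 (intermediates below are computed at full precision and shown rounded to 5 d.p.)
v1: (-4.5,-0.5) → rotate → (-2.34275,-3.87447) → ×s → (-2.20609,-3.64846) → (-2.21,-3.65)
v2: (-2.5,-3.5) → rotate → (1.25483,-4.11405) → ×s → (1.18163,-3.87406) → (1.18,-3.87)
v3: (5,-4) → rotate → (6.21722,1.53172) → ×s → (5.85455,1.44237) → (5.85,1.44)
v4: (5,0) → rotate → (3.04381,3.96677) → ×s → (2.86625,3.73537) → (2.87,3.74)
v5: (4.5,3) → rotate → (0.35937,5.39637) → ×s → (0.33840,5.08159) → (0.34,5.08)
v6: (-1,1) → rotate → (-1.40211,-0.18459) → ×s → (-1.32032,-0.17382) → (-1.32,-0.17)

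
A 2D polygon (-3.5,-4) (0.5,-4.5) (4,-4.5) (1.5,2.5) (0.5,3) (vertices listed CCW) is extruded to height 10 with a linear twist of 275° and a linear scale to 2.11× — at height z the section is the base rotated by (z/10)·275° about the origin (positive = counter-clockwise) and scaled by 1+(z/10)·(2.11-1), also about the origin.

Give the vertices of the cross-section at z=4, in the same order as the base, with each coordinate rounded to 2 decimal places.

t = z/height = 4/10 = 0.4
s = 1 + (scale-1)·z/height = 1 + (2.11-1)·4/10 = 1.444000
θ = twist·z/height = 275°·4/10 = 110.0000° = 1.919862 rad
cos θ = -0.342020, sin θ = 0.939693 (intermediates below are computed at full precision and shown rounded to 5 d.p.)
v1: (-3.5,-4) → rotate → (4.95584,-1.92084) → ×s → (7.15623,-2.77370) → (7.16,-2.77)
v2: (0.5,-4.5) → rotate → (4.05761,2.00894) → ×s → (5.85918,2.90090) → (5.86,2.90)
v3: (4,-4.5) → rotate → (2.86054,5.29786) → ×s → (4.13061,7.65011) → (4.13,7.65)
v4: (1.5,2.5) → rotate → (-2.86226,0.55449) → ×s → (-4.13311,0.80068) → (-4.13,0.80)
v5: (0.5,3) → rotate → (-2.99009,-0.55621) → ×s → (-4.31769,-0.80317) → (-4.32,-0.80)

Cross-section at z=4: (7.16,-2.77) (5.86,2.90) (4.13,7.65) (-4.13,0.80) (-4.32,-0.80)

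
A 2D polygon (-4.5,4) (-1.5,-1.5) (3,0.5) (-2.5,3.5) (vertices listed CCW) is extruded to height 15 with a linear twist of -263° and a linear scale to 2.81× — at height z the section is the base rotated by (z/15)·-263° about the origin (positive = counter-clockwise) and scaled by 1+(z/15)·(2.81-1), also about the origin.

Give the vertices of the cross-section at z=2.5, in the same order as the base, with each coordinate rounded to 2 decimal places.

Cross-section at z=2.5: (-0.62,7.81) (-2.76,-0.06) (3.27,-2.23) (0.81,5.54)

t = z/height = 2.5/15 = 0.166667
s = 1 + (scale-1)·z/height = 1 + (2.81-1)·2.5/15 = 1.301667
θ = twist·z/height = -263°·2.5/15 = -43.8333° = -0.765036 rad
cos θ = 0.721357, sin θ = -0.692563 (intermediates below are computed at full precision and shown rounded to 5 d.p.)
v1: (-4.5,4) → rotate → (-0.47586,6.00196) → ×s → (-0.61941,7.81256) → (-0.62,7.81)
v2: (-1.5,-1.5) → rotate → (-2.12088,-0.04319) → ×s → (-2.76068,-0.05622) → (-2.76,-0.06)
v3: (3,0.5) → rotate → (2.51035,-1.71701) → ×s → (3.26764,-2.23497) → (3.27,-2.23)
v4: (-2.5,3.5) → rotate → (0.62058,4.25616) → ×s → (0.80778,5.54010) → (0.81,5.54)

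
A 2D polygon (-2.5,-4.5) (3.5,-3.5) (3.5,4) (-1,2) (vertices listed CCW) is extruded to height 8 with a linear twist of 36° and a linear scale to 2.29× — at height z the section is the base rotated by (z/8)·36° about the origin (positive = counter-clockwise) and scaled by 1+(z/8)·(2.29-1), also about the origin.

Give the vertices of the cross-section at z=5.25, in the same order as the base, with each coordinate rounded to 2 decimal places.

Cross-section at z=5.25: (-0.90,-9.46) (8.51,-3.33) (2.96,9.36) (-3.17,2.64)

t = z/height = 5.25/8 = 0.65625
s = 1 + (scale-1)·z/height = 1 + (2.29-1)·5.25/8 = 1.846563
θ = twist·z/height = 36°·5.25/8 = 23.6250° = 0.412334 rad
cos θ = 0.916188, sin θ = 0.400749 (intermediates below are computed at full precision and shown rounded to 5 d.p.)
v1: (-2.5,-4.5) → rotate → (-0.48710,-5.12472) → ×s → (-0.89946,-9.46311) → (-0.90,-9.46)
v2: (3.5,-3.5) → rotate → (4.60928,-1.80404) → ×s → (8.51132,-3.33127) → (8.51,-3.33)
v3: (3.5,4) → rotate → (1.60366,5.06737) → ×s → (2.96126,9.35722) → (2.96,9.36)
v4: (-1,2) → rotate → (-1.71769,1.43163) → ×s → (-3.17181,2.64359) → (-3.17,2.64)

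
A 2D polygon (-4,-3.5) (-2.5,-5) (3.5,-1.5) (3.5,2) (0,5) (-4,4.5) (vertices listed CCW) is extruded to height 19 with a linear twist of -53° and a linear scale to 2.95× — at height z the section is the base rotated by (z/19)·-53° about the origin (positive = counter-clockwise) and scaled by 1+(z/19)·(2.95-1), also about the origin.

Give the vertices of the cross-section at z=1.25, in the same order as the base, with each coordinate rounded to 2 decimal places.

Cross-section at z=1.25: (-4.74,-3.67) (-3.16,-5.46) (3.84,-1.93) (4.08,2.01) (0.34,5.63) (-4.20,5.34)

t = z/height = 1.25/19 = 0.0657895
s = 1 + (scale-1)·z/height = 1 + (2.95-1)·1.25/19 = 1.128289
θ = twist·z/height = -53°·1.25/19 = -3.4868° = -0.060857 rad
cos θ = 0.998149, sin θ = -0.060819 (intermediates below are computed at full precision and shown rounded to 5 d.p.)
v1: (-4,-3.5) → rotate → (-4.20546,-3.25024) → ×s → (-4.74498,-3.66722) → (-4.74,-3.67)
v2: (-2.5,-5) → rotate → (-2.79947,-4.83870) → ×s → (-3.15861,-5.45945) → (-3.16,-5.46)
v3: (3.5,-1.5) → rotate → (3.40229,-1.71009) → ×s → (3.83877,-1.92948) → (3.84,-1.93)
v4: (3.5,2) → rotate → (3.61516,1.78343) → ×s → (4.07895,2.01223) → (4.08,2.01)
v5: (0,5) → rotate → (0.30410,4.99074) → ×s → (0.34311,5.63100) → (0.34,5.63)
v6: (-4,4.5) → rotate → (-3.71891,4.73495) → ×s → (-4.19601,5.34239) → (-4.20,5.34)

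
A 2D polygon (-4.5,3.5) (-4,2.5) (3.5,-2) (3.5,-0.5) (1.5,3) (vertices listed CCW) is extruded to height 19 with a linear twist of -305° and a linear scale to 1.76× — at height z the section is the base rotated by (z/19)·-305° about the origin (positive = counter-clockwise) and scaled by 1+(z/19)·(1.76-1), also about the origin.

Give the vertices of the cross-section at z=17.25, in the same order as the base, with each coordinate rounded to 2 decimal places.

Cross-section at z=17.25: (-6.79,-6.84) (-5.01,-6.20) (4.07,5.47) (1.55,5.77) (-4.73,3.13)

t = z/height = 17.25/19 = 0.907895
s = 1 + (scale-1)·z/height = 1 + (1.76-1)·17.25/19 = 1.690000
θ = twist·z/height = -305°·17.25/19 = -276.9079° = -4.832954 rad
cos θ = 0.120274, sin θ = 0.992741 (intermediates below are computed at full precision and shown rounded to 5 d.p.)
v1: (-4.5,3.5) → rotate → (-4.01582,-4.04638) → ×s → (-6.78674,-6.83838) → (-6.79,-6.84)
v2: (-4,2.5) → rotate → (-2.96295,-3.67028) → ×s → (-5.00738,-6.20277) → (-5.01,-6.20)
v3: (3.5,-2) → rotate → (2.40644,3.23405) → ×s → (4.06688,5.46554) → (4.07,5.47)
v4: (3.5,-0.5) → rotate → (0.91733,3.41446) → ×s → (1.55028,5.77043) → (1.55,5.77)
v5: (1.5,3) → rotate → (-2.79781,1.84993) → ×s → (-4.72830,3.12639) → (-4.73,3.13)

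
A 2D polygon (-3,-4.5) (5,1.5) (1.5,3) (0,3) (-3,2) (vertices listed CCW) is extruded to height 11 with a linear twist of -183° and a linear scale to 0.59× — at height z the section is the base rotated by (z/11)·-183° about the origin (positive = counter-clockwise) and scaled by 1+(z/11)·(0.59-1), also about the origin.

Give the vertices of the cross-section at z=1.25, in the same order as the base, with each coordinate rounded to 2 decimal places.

t = z/height = 1.25/11 = 0.113636
s = 1 + (scale-1)·z/height = 1 + (0.59-1)·1.25/11 = 0.953409
θ = twist·z/height = -183°·1.25/11 = -20.7955° = -0.362949 rad
cos θ = 0.934854, sin θ = -0.355033 (intermediates below are computed at full precision and shown rounded to 5 d.p.)
v1: (-3,-4.5) → rotate → (-4.40221,-3.14174) → ×s → (-4.19711,-2.99537) → (-4.20,-3.00)
v2: (5,1.5) → rotate → (5.20682,-0.37288) → ×s → (4.96423,-0.35551) → (4.96,-0.36)
v3: (1.5,3) → rotate → (2.46738,2.27201) → ×s → (2.35242,2.16616) → (2.35,2.17)
v4: (0,3) → rotate → (1.06510,2.80456) → ×s → (1.01547,2.67389) → (1.02,2.67)
v5: (-3,2) → rotate → (-2.09450,2.93481) → ×s → (-1.99691,2.79807) → (-2.00,2.80)

Cross-section at z=1.25: (-4.20,-3.00) (4.96,-0.36) (2.35,2.17) (1.02,2.67) (-2.00,2.80)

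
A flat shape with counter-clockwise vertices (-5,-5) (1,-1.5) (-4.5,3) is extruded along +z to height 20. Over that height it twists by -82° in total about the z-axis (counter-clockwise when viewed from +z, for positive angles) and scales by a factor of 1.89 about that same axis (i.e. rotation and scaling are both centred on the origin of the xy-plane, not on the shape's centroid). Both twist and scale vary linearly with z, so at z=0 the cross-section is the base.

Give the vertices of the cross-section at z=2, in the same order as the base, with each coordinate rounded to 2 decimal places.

t = z/height = 2/20 = 0.1
s = 1 + (scale-1)·z/height = 1 + (1.89-1)·2/20 = 1.089000
θ = twist·z/height = -82°·2/20 = -8.2000° = -0.143117 rad
cos θ = 0.989776, sin θ = -0.142629 (intermediates below are computed at full precision and shown rounded to 5 d.p.)
v1: (-5,-5) → rotate → (-5.66203,-4.23574) → ×s → (-6.16595,-4.61272) → (-6.17,-4.61)
v2: (1,-1.5) → rotate → (0.77583,-1.62729) → ×s → (0.84488,-1.77212) → (0.84,-1.77)
v3: (-4.5,3) → rotate → (-4.02611,3.61116) → ×s → (-4.38443,3.93255) → (-4.38,3.93)

Cross-section at z=2: (-6.17,-4.61) (0.84,-1.77) (-4.38,3.93)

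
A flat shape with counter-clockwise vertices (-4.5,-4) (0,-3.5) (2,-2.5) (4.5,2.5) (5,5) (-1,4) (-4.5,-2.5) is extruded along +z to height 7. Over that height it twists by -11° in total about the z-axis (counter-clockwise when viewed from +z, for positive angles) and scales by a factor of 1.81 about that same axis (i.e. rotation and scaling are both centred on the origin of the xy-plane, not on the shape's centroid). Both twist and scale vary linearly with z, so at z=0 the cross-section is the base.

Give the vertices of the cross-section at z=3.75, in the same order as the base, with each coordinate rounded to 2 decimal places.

t = z/height = 3.75/7 = 0.535714
s = 1 + (scale-1)·z/height = 1 + (1.81-1)·3.75/7 = 1.433929
θ = twist·z/height = -11°·3.75/7 = -5.8929° = -0.102850 rad
cos θ = 0.994716, sin θ = -0.102669 (intermediates below are computed at full precision and shown rounded to 5 d.p.)
v1: (-4.5,-4) → rotate → (-4.88689,-3.51685) → ×s → (-7.00746,-5.04292) → (-7.01,-5.04)
v2: (0,-3.5) → rotate → (-0.35934,-3.48150) → ×s → (-0.51527,-4.99223) → (-0.52,-4.99)
v3: (2,-2.5) → rotate → (1.73276,-2.69213) → ×s → (2.48465,-3.86032) → (2.48,-3.86)
v4: (4.5,2.5) → rotate → (4.73289,2.02478) → ×s → (6.78663,2.90339) → (6.79,2.90)
v5: (5,5) → rotate → (5.48692,4.46024) → ×s → (7.86785,6.39566) → (7.87,6.40)
v6: (-1,4) → rotate → (-0.58404,4.08153) → ×s → (-0.83747,5.85262) → (-0.84,5.85)
v7: (-4.5,-2.5) → rotate → (-4.73289,-2.02478) → ×s → (-6.78663,-2.90339) → (-6.79,-2.90)

Cross-section at z=3.75: (-7.01,-5.04) (-0.52,-4.99) (2.48,-3.86) (6.79,2.90) (7.87,6.40) (-0.84,5.85) (-6.79,-2.90)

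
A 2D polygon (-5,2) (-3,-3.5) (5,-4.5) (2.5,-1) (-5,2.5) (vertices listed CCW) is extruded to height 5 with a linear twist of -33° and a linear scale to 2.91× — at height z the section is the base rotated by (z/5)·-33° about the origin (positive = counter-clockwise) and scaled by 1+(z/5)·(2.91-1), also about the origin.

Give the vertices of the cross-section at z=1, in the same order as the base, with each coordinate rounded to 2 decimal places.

Cross-section at z=1: (-6.55,3.54) (-4.67,-4.33) (6.15,-6.97) (3.27,-1.77) (-6.47,4.23)

t = z/height = 1/5 = 0.2
s = 1 + (scale-1)·z/height = 1 + (2.91-1)·1/5 = 1.382000
θ = twist·z/height = -33°·1/5 = -6.6000° = -0.115192 rad
cos θ = 0.993373, sin θ = -0.114937 (intermediates below are computed at full precision and shown rounded to 5 d.p.)
v1: (-5,2) → rotate → (-4.73699,2.56143) → ×s → (-6.54652,3.53990) → (-6.55,3.54)
v2: (-3,-3.5) → rotate → (-3.38240,-3.13199) → ×s → (-4.67447,-4.32841) → (-4.67,-4.33)
v3: (5,-4.5) → rotate → (4.44965,-5.04486) → ×s → (6.14941,-6.97200) → (6.15,-6.97)
v4: (2.5,-1) → rotate → (2.36849,-1.28072) → ×s → (3.27326,-1.76995) → (3.27,-1.77)
v5: (-5,2.5) → rotate → (-4.67952,3.05812) → ×s → (-6.46710,4.22632) → (-6.47,4.23)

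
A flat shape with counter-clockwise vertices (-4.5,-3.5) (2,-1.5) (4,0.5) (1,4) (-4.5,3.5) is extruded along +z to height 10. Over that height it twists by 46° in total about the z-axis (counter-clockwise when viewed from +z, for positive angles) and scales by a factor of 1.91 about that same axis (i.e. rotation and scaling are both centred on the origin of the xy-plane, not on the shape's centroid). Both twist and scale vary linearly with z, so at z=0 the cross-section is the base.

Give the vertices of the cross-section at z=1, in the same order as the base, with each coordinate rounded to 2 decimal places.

t = z/height = 1/10 = 0.1
s = 1 + (scale-1)·z/height = 1 + (1.91-1)·1/10 = 1.091000
θ = twist·z/height = 46°·1/10 = 4.6000° = 0.080285 rad
cos θ = 0.996779, sin θ = 0.080199 (intermediates below are computed at full precision and shown rounded to 5 d.p.)
v1: (-4.5,-3.5) → rotate → (-4.20481,-3.84962) → ×s → (-4.58745,-4.19994) → (-4.59,-4.20)
v2: (2,-1.5) → rotate → (2.11386,-1.33477) → ×s → (2.30622,-1.45623) → (2.31,-1.46)
v3: (4,0.5) → rotate → (3.94702,0.81919) → ×s → (4.30619,0.89373) → (4.31,0.89)
v4: (1,4) → rotate → (0.67598,4.06731) → ×s → (0.73750,4.43744) → (0.74,4.44)
v5: (-4.5,3.5) → rotate → (-4.76620,3.12783) → ×s → (-5.19993,3.41246) → (-5.20,3.41)

Cross-section at z=1: (-4.59,-4.20) (2.31,-1.46) (4.31,0.89) (0.74,4.44) (-5.20,3.41)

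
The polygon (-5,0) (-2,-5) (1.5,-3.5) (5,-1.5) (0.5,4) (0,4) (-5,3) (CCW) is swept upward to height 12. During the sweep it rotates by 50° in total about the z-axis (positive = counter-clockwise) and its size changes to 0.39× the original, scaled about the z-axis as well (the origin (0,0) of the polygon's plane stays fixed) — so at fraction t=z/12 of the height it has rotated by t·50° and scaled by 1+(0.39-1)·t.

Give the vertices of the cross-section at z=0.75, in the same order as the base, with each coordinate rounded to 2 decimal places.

t = z/height = 0.75/12 = 0.0625
s = 1 + (scale-1)·z/height = 1 + (0.39-1)·0.75/12 = 0.961875
θ = twist·z/height = 50°·0.75/12 = 3.1250° = 0.054542 rad
cos θ = 0.998513, sin θ = 0.054515 (intermediates below are computed at full precision and shown rounded to 5 d.p.)
v1: (-5,0) → rotate → (-4.99256,-0.27257) → ×s → (-4.80222,-0.26218) → (-4.80,-0.26)
v2: (-2,-5) → rotate → (-1.72445,-5.10159) → ×s → (-1.65871,-4.90710) → (-1.66,-4.91)
v3: (1.5,-3.5) → rotate → (1.68857,-3.41302) → ×s → (1.62419,-3.28290) → (1.62,-3.28)
v4: (5,-1.5) → rotate → (5.07434,-1.22520) → ×s → (4.88088,-1.17849) → (4.88,-1.18)
v5: (0.5,4) → rotate → (0.28120,4.02131) → ×s → (0.27048,3.86800) → (0.27,3.87)
v6: (0,4) → rotate → (-0.21806,3.99405) → ×s → (-0.20974,3.84178) → (-0.21,3.84)
v7: (-5,3) → rotate → (-5.15611,2.72297) → ×s → (-4.95953,2.61915) → (-4.96,2.62)

Cross-section at z=0.75: (-4.80,-0.26) (-1.66,-4.91) (1.62,-3.28) (4.88,-1.18) (0.27,3.87) (-0.21,3.84) (-4.96,2.62)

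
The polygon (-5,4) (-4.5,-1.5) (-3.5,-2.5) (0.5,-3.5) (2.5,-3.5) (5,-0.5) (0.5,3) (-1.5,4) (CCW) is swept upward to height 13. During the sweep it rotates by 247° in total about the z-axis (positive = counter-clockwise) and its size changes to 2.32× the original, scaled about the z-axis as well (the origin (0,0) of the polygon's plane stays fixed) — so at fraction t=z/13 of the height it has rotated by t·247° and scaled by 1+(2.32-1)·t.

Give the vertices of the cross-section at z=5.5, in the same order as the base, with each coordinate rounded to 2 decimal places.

t = z/height = 5.5/13 = 0.423077
s = 1 + (scale-1)·z/height = 1 + (2.32-1)·5.5/13 = 1.558462
θ = twist·z/height = 247°·5.5/13 = 104.5000° = 1.823869 rad
cos θ = -0.250380, sin θ = 0.968148 (intermediates below are computed at full precision and shown rounded to 5 d.p.)
v1: (-5,4) → rotate → (-2.62069,-5.84226) → ×s → (-4.08425,-9.10493) → (-4.08,-9.10)
v2: (-4.5,-1.5) → rotate → (2.57893,-3.98109) → ×s → (4.01917,-6.20438) → (4.02,-6.20)
v3: (-3.5,-2.5) → rotate → (3.29670,-2.76257) → ×s → (5.13778,-4.30535) → (5.14,-4.31)
v4: (0.5,-3.5) → rotate → (3.26333,1.36040) → ×s → (5.08577,2.12014) → (5.09,2.12)
v5: (2.5,-3.5) → rotate → (2.76257,3.29670) → ×s → (4.30535,5.13778) → (4.31,5.14)
v6: (5,-0.5) → rotate → (-0.76783,4.96593) → ×s → (-1.19663,7.73921) → (-1.20,7.74)
v7: (0.5,3) → rotate → (-3.02963,-0.26707) → ×s → (-4.72157,-0.41621) → (-4.72,-0.42)
v8: (-1.5,4) → rotate → (-3.49702,-2.45374) → ×s → (-5.44997,-3.82406) → (-5.45,-3.82)

Cross-section at z=5.5: (-4.08,-9.10) (4.02,-6.20) (5.14,-4.31) (5.09,2.12) (4.31,5.14) (-1.20,7.74) (-4.72,-0.42) (-5.45,-3.82)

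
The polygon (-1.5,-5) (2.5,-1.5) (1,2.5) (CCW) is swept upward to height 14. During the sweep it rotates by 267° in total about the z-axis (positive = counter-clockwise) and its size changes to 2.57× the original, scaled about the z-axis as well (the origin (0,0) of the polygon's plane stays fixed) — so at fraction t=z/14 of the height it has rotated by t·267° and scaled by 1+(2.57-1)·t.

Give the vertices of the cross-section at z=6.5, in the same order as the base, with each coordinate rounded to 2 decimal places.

t = z/height = 6.5/14 = 0.464286
s = 1 + (scale-1)·z/height = 1 + (2.57-1)·6.5/14 = 1.728929
θ = twist·z/height = 267°·6.5/14 = 123.9643° = 2.163585 rad
cos θ = -0.558676, sin θ = 0.829386 (intermediates below are computed at full precision and shown rounded to 5 d.p.)
v1: (-1.5,-5) → rotate → (4.98494,1.54930) → ×s → (8.61861,2.67863) → (8.62,2.68)
v2: (2.5,-1.5) → rotate → (-0.15261,2.91148) → ×s → (-0.26385,5.03374) → (-0.26,5.03)
v3: (1,2.5) → rotate → (-2.63214,-0.56730) → ×s → (-4.55078,-0.98083) → (-4.55,-0.98)

Cross-section at z=6.5: (8.62,2.68) (-0.26,5.03) (-4.55,-0.98)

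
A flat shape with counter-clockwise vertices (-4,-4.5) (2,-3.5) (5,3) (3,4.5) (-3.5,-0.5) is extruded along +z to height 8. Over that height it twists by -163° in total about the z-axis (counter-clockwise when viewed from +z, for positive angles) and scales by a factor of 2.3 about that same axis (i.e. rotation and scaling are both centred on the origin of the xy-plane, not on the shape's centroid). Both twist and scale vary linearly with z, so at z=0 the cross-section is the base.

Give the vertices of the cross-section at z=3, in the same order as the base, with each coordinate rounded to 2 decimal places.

Cross-section at z=3: (-8.73,1.98) (-3.12,-5.12) (7.50,-4.36) (8.02,-0.68) (-3.17,4.20)

t = z/height = 3/8 = 0.375
s = 1 + (scale-1)·z/height = 1 + (2.3-1)·3/8 = 1.487500
θ = twist·z/height = -163°·3/8 = -61.1250° = -1.066833 rad
cos θ = 0.482900, sin θ = -0.875675 (intermediates below are computed at full precision and shown rounded to 5 d.p.)
v1: (-4,-4.5) → rotate → (-5.87214,1.32965) → ×s → (-8.73481,1.97785) → (-8.73,1.98)
v2: (2,-3.5) → rotate → (-2.09906,-3.44150) → ×s → (-3.12236,-5.11923) → (-3.12,-5.12)
v3: (5,3) → rotate → (5.04153,-2.92968) → ×s → (7.49927,-4.35789) → (7.50,-4.36)
v4: (3,4.5) → rotate → (5.38924,-0.45397) → ×s → (8.01649,-0.67529) → (8.02,-0.68)
v5: (-3.5,-0.5) → rotate → (-2.12799,2.82341) → ×s → (-3.16538,4.19983) → (-3.17,4.20)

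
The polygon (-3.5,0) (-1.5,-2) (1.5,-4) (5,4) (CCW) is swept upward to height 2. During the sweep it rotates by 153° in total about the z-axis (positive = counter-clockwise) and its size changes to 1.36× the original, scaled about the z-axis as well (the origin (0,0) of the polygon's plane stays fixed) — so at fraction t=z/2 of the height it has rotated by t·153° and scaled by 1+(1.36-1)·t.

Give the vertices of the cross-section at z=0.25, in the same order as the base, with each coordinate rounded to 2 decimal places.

Cross-section at z=0.25: (-3.46,-1.20) (-0.80,-2.49) (2.85,-3.44) (3.57,5.66)

t = z/height = 0.25/2 = 0.125
s = 1 + (scale-1)·z/height = 1 + (1.36-1)·0.25/2 = 1.045000
θ = twist·z/height = 153°·0.25/2 = 19.1250° = 0.333794 rad
cos θ = 0.944806, sin θ = 0.327630 (intermediates below are computed at full precision and shown rounded to 5 d.p.)
v1: (-3.5,0) → rotate → (-3.30682,-1.14671) → ×s → (-3.45563,-1.19831) → (-3.46,-1.20)
v2: (-1.5,-2) → rotate → (-0.76195,-2.38106) → ×s → (-0.79624,-2.48820) → (-0.80,-2.49)
v3: (1.5,-4) → rotate → (2.72773,-3.28778) → ×s → (2.85048,-3.43573) → (2.85,-3.44)
v4: (5,4) → rotate → (3.41351,5.41738) → ×s → (3.56712,5.66116) → (3.57,5.66)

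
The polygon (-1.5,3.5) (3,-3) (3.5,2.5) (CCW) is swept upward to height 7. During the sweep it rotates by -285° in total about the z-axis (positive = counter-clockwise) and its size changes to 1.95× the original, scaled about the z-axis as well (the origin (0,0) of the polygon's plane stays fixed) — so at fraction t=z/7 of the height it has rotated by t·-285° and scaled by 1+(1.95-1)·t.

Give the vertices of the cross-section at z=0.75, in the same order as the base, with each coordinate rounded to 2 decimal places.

t = z/height = 0.75/7 = 0.107143
s = 1 + (scale-1)·z/height = 1 + (1.95-1)·0.75/7 = 1.101786
θ = twist·z/height = -285°·0.75/7 = -30.5357° = -0.532949 rad
cos θ = 0.861313, sin θ = -0.508075 (intermediates below are computed at full precision and shown rounded to 5 d.p.)
v1: (-1.5,3.5) → rotate → (0.48629,3.77671) → ×s → (0.53579,4.16112) → (0.54,4.16)
v2: (3,-3) → rotate → (1.05971,-4.10816) → ×s → (1.16758,-4.52632) → (1.17,-4.53)
v3: (3.5,2.5) → rotate → (4.28478,0.37502) → ×s → (4.72091,0.41319) → (4.72,0.41)

Cross-section at z=0.75: (0.54,4.16) (1.17,-4.53) (4.72,0.41)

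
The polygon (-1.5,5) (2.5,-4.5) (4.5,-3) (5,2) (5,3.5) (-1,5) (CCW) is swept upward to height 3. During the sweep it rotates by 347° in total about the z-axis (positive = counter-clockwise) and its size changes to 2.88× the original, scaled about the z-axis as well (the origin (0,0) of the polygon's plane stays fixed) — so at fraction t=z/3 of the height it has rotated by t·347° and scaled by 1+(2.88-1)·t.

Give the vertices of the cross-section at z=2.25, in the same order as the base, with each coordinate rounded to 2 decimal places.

Cross-section at z=2.25: (12.49,1.52) (-11.71,-4.10) (-8.96,-9.46) (2.71,-12.69) (6.27,-13.30) (12.28,0.33)

t = z/height = 2.25/3 = 0.75
s = 1 + (scale-1)·z/height = 1 + (2.88-1)·2.25/3 = 2.410000
θ = twist·z/height = 347°·2.25/3 = 260.2500° = 4.542219 rad
cos θ = -0.169350, sin θ = -0.985556 (intermediates below are computed at full precision and shown rounded to 5 d.p.)
v1: (-1.5,5) → rotate → (5.18180,0.63159) → ×s → (12.48815,1.52212) → (12.49,1.52)
v2: (2.5,-4.5) → rotate → (-4.85838,-1.70182) → ×s → (-11.70869,-4.10138) → (-11.71,-4.10)
v3: (4.5,-3) → rotate → (-3.71874,-3.92695) → ×s → (-8.96217,-9.46396) → (-8.96,-9.46)
v4: (5,2) → rotate → (1.12436,-5.26648) → ×s → (2.70972,-12.69222) → (2.71,-12.69)
v5: (5,3.5) → rotate → (2.60270,-5.52050) → ×s → (6.27250,-13.30441) → (6.27,-13.30)
v6: (-1,5) → rotate → (5.09713,0.13881) → ×s → (12.28408,0.33453) → (12.28,0.33)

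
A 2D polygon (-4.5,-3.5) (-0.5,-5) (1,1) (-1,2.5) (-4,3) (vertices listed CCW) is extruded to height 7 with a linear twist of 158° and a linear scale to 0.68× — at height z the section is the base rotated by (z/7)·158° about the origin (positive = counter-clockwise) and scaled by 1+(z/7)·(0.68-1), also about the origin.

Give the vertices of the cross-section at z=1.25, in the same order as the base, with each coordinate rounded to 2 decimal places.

t = z/height = 1.25/7 = 0.178571
s = 1 + (scale-1)·z/height = 1 + (0.68-1)·1.25/7 = 0.942857
θ = twist·z/height = 158°·1.25/7 = 28.2143° = 0.492432 rad
cos θ = 0.881186, sin θ = 0.472770 (intermediates below are computed at full precision and shown rounded to 5 d.p.)
v1: (-4.5,-3.5) → rotate → (-2.31064,-5.21162) → ×s → (-2.17860,-4.91381) → (-2.18,-4.91)
v2: (-0.5,-5) → rotate → (1.92326,-4.64231) → ×s → (1.81336,-4.37704) → (1.81,-4.38)
v3: (1,1) → rotate → (0.40842,1.35396) → ×s → (0.38508,1.27659) → (0.39,1.28)
v4: (-1,2.5) → rotate → (-2.06311,1.73019) → ×s → (-1.94522,1.63133) → (-1.95,1.63)
v5: (-4,3) → rotate → (-4.94305,0.75247) → ×s → (-4.66059,0.70948) → (-4.66,0.71)

Cross-section at z=1.25: (-2.18,-4.91) (1.81,-4.38) (0.39,1.28) (-1.95,1.63) (-4.66,0.71)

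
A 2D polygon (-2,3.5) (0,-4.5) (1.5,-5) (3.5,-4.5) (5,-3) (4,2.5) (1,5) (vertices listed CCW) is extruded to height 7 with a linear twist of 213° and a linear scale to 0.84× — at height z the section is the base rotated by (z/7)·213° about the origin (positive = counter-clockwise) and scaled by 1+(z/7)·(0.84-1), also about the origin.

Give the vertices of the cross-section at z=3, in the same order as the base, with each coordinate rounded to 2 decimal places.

t = z/height = 3/7 = 0.428571
s = 1 + (scale-1)·z/height = 1 + (0.84-1)·3/7 = 0.931429
θ = twist·z/height = 213°·3/7 = 91.2857° = 1.593236 rad
cos θ = -0.022438, sin θ = 0.999748 (intermediates below are computed at full precision and shown rounded to 5 d.p.)
v1: (-2,3.5) → rotate → (-3.45424,-2.07803) → ×s → (-3.21738,-1.93554) → (-3.22,-1.94)
v2: (0,-4.5) → rotate → (4.49887,0.10097) → ×s → (4.19037,0.09405) → (4.19,0.09)
v3: (1.5,-5) → rotate → (4.96508,1.61181) → ×s → (4.62462,1.50129) → (4.62,1.50)
v4: (3.5,-4.5) → rotate → (4.42033,3.60009) → ×s → (4.11723,3.35323) → (4.12,3.35)
v5: (5,-3) → rotate → (2.88705,5.06606) → ×s → (2.68908,4.71867) → (2.69,4.72)
v6: (4,2.5) → rotate → (-2.58912,3.94290) → ×s → (-2.41158,3.67253) → (-2.41,3.67)
v7: (1,5) → rotate → (-5.02118,0.88756) → ×s → (-4.67687,0.82670) → (-4.68,0.83)

Cross-section at z=3: (-3.22,-1.94) (4.19,0.09) (4.62,1.50) (4.12,3.35) (2.69,4.72) (-2.41,3.67) (-4.68,0.83)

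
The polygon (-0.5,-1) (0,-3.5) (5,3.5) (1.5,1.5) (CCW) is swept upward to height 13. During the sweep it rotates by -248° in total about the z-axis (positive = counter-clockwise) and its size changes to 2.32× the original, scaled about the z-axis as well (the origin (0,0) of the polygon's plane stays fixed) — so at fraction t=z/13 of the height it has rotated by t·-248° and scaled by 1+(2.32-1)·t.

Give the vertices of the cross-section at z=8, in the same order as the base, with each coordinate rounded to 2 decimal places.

t = z/height = 8/13 = 0.615385
s = 1 + (scale-1)·z/height = 1 + (2.32-1)·8/13 = 1.812308
θ = twist·z/height = -248°·8/13 = -152.6154° = -2.663641 rad
cos θ = -0.887939, sin θ = -0.459961 (intermediates below are computed at full precision and shown rounded to 5 d.p.)
v1: (-0.5,-1) → rotate → (-0.01599,1.11792) → ×s → (-0.02898,2.02601) → (-0.03,2.03)
v2: (0,-3.5) → rotate → (-1.60986,3.10779) → ×s → (-2.91757,5.63226) → (-2.92,5.63)
v3: (5,3.5) → rotate → (-2.82983,-5.40759) → ×s → (-5.12852,-9.80022) → (-5.13,-9.80)
v4: (1.5,1.5) → rotate → (-0.64197,-2.02185) → ×s → (-1.16344,-3.66422) → (-1.16,-3.66)

Cross-section at z=8: (-0.03,2.03) (-2.92,5.63) (-5.13,-9.80) (-1.16,-3.66)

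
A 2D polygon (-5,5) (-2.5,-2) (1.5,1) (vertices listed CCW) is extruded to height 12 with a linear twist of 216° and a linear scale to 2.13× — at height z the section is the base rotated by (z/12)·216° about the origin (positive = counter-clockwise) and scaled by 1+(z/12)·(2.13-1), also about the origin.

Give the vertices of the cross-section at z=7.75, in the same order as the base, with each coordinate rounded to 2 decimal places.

Cross-section at z=7.75: (0.96,-12.19) (5.54,-0.18) (-3.10,0.37)

t = z/height = 7.75/12 = 0.645833
s = 1 + (scale-1)·z/height = 1 + (2.13-1)·7.75/12 = 1.729792
θ = twist·z/height = 216°·7.75/12 = 139.5000° = 2.434734 rad
cos θ = -0.760406, sin θ = 0.649448 (intermediates below are computed at full precision and shown rounded to 5 d.p.)
v1: (-5,5) → rotate → (0.55479,-7.04927) → ×s → (0.95967,-12.19377) → (0.96,-12.19)
v2: (-2.5,-2) → rotate → (3.19991,-0.10281) → ×s → (5.53518,-0.17784) → (5.54,-0.18)
v3: (1.5,1) → rotate → (-1.79006,0.21377) → ×s → (-3.09643,0.36977) → (-3.10,0.37)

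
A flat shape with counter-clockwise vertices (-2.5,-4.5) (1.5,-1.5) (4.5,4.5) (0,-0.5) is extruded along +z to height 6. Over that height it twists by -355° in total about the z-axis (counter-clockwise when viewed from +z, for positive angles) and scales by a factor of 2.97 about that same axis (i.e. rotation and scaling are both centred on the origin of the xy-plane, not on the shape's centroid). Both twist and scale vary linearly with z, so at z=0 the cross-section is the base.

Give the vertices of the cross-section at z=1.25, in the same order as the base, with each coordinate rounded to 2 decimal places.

t = z/height = 1.25/6 = 0.208333
s = 1 + (scale-1)·z/height = 1 + (2.97-1)·1.25/6 = 1.410417
θ = twist·z/height = -355°·1.25/6 = -73.9583° = -1.290816 rad
cos θ = 0.276336, sin θ = -0.961061 (intermediates below are computed at full precision and shown rounded to 5 d.p.)
v1: (-2.5,-4.5) → rotate → (-5.01562,1.15914) → ×s → (-7.07411,1.63487) → (-7.07,1.63)
v2: (1.5,-1.5) → rotate → (-1.02709,-1.85610) → ×s → (-1.44862,-2.61787) → (-1.45,-2.62)
v3: (4.5,4.5) → rotate → (5.56829,-3.08126) → ×s → (7.85361,-4.34586) → (7.85,-4.35)
v4: (0,-0.5) → rotate → (-0.48053,-0.13817) → ×s → (-0.67775,-0.19487) → (-0.68,-0.19)

Cross-section at z=1.25: (-7.07,1.63) (-1.45,-2.62) (7.85,-4.35) (-0.68,-0.19)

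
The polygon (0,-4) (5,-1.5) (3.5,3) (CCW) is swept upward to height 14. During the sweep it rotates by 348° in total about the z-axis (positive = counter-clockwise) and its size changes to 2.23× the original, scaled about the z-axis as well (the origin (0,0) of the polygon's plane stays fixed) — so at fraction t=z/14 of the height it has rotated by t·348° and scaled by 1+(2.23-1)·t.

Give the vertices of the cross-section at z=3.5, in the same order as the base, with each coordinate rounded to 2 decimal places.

Cross-section at z=3.5: (5.22,-0.27) (2.30,6.43) (-3.68,4.78)

t = z/height = 3.5/14 = 0.25
s = 1 + (scale-1)·z/height = 1 + (2.23-1)·3.5/14 = 1.307500
θ = twist·z/height = 348°·3.5/14 = 87.0000° = 1.518436 rad
cos θ = 0.052336, sin θ = 0.998630 (intermediates below are computed at full precision and shown rounded to 5 d.p.)
v1: (0,-4) → rotate → (3.99452,-0.20934) → ×s → (5.22283,-0.27372) → (5.22,-0.27)
v2: (5,-1.5) → rotate → (1.75962,4.91464) → ×s → (2.30071,6.42590) → (2.30,6.43)
v3: (3.5,3) → rotate → (-2.81271,3.65221) → ×s → (-3.67762,4.77527) → (-3.68,4.78)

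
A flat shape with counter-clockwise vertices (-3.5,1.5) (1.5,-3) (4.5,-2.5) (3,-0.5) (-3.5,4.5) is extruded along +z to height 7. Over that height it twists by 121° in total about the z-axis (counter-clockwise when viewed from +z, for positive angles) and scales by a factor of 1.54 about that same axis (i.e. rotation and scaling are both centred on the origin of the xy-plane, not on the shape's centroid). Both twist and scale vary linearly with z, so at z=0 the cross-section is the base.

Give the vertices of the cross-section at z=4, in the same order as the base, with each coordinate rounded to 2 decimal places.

Cross-section at z=4: (-3.46,-3.58) (4.37,0.44) (5.15,4.34) (2.01,3.44) (-7.13,-2.18)

t = z/height = 4/7 = 0.571429
s = 1 + (scale-1)·z/height = 1 + (1.54-1)·4/7 = 1.308571
θ = twist·z/height = 121°·4/7 = 69.1429° = 1.206771 rad
cos θ = 0.356039, sin θ = 0.934471 (intermediates below are computed at full precision and shown rounded to 5 d.p.)
v1: (-3.5,1.5) → rotate → (-2.64784,-2.73659) → ×s → (-3.46489,-3.58102) → (-3.46,-3.58)
v2: (1.5,-3) → rotate → (3.33747,0.33359) → ×s → (4.36732,0.43653) → (4.37,0.44)
v3: (4.5,-2.5) → rotate → (3.93835,3.31502) → ×s → (5.15362,4.33794) → (5.15,4.34)
v4: (3,-0.5) → rotate → (1.53535,2.62539) → ×s → (2.00912,3.43552) → (2.01,3.44)
v5: (-3.5,4.5) → rotate → (-5.45126,-1.66847) → ×s → (-7.13336,-2.18332) → (-7.13,-2.18)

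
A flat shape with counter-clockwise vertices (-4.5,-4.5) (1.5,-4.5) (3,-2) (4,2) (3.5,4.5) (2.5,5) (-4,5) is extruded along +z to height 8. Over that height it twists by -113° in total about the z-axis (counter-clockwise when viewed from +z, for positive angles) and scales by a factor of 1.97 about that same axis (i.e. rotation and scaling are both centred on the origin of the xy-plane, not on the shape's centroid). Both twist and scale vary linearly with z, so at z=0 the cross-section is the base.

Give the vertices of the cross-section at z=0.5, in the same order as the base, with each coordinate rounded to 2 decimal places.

Cross-section at z=0.5: (-5.32,-4.15) (0.99,-4.93) (2.90,-2.50) (4.47,1.58) (4.27,4.28) (3.28,4.94) (-3.56,5.78)

t = z/height = 0.5/8 = 0.0625
s = 1 + (scale-1)·z/height = 1 + (1.97-1)·0.5/8 = 1.060625
θ = twist·z/height = -113°·0.5/8 = -7.0625° = -0.123264 rad
cos θ = 0.992413, sin θ = -0.122952 (intermediates below are computed at full precision and shown rounded to 5 d.p.)
v1: (-4.5,-4.5) → rotate → (-5.01914,-3.91257) → ×s → (-5.32343,-4.14977) → (-5.32,-4.15)
v2: (1.5,-4.5) → rotate → (0.93534,-4.65028) → ×s → (0.99204,-4.93221) → (0.99,-4.93)
v3: (3,-2) → rotate → (2.73133,-2.35368) → ×s → (2.89692,-2.49637) → (2.90,-2.50)
v4: (4,2) → rotate → (4.21555,1.49302) → ×s → (4.47112,1.58353) → (4.47,1.58)
v5: (3.5,4.5) → rotate → (4.02673,4.03552) → ×s → (4.27085,4.28018) → (4.27,4.28)
v6: (2.5,5) → rotate → (3.09579,4.65468) → ×s → (3.28347,4.93687) → (3.28,4.94)
v7: (-4,5) → rotate → (-3.35489,5.45387) → ×s → (-3.55828,5.78451) → (-3.56,5.78)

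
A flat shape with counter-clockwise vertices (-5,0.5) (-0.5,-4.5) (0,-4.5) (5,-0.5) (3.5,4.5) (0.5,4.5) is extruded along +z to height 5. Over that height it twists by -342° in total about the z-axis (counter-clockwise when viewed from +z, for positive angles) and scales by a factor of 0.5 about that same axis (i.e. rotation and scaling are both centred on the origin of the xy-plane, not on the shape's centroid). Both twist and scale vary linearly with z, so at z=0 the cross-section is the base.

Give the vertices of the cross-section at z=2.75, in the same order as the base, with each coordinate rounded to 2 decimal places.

Cross-section at z=2.75: (3.54,-0.87) (0.82,3.18) (0.46,3.23) (-3.54,0.87) (-2.97,-2.87) (-0.82,-3.18)

t = z/height = 2.75/5 = 0.55
s = 1 + (scale-1)·z/height = 1 + (0.5-1)·2.75/5 = 0.725000
θ = twist·z/height = -342°·2.75/5 = -188.1000° = -3.282964 rad
cos θ = -0.990024, sin θ = 0.140901 (intermediates below are computed at full precision and shown rounded to 5 d.p.)
v1: (-5,0.5) → rotate → (4.87967,-1.19952) → ×s → (3.53776,-0.86965) → (3.54,-0.87)
v2: (-0.5,-4.5) → rotate → (1.12907,4.38466) → ×s → (0.81857,3.17888) → (0.82,3.18)
v3: (0,-4.5) → rotate → (0.63406,4.45511) → ×s → (0.45969,3.22995) → (0.46,3.23)
v4: (5,-0.5) → rotate → (-4.87967,1.19952) → ×s → (-3.53776,0.86965) → (-3.54,0.87)
v5: (3.5,4.5) → rotate → (-4.09914,-3.96195) → ×s → (-2.97188,-2.87242) → (-2.97,-2.87)
v6: (0.5,4.5) → rotate → (-1.12907,-4.38466) → ×s → (-0.81857,-3.17888) → (-0.82,-3.18)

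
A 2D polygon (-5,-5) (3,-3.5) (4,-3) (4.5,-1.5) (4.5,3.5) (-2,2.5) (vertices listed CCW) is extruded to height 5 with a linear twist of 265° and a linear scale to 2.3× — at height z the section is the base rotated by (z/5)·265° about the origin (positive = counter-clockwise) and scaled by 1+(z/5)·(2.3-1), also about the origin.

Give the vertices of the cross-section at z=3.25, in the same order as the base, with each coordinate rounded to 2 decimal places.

Cross-section at z=3.25: (10.38,7.90) (-4.61,7.14) (-6.57,6.48) (-7.85,3.86) (-9.10,-5.28) (3.03,-5.07)

t = z/height = 3.25/5 = 0.65
s = 1 + (scale-1)·z/height = 1 + (2.3-1)·3.25/5 = 1.845000
θ = twist·z/height = 265°·3.25/5 = 172.2500° = 3.006330 rad
cos θ = -0.990866, sin θ = 0.134851 (intermediates below are computed at full precision and shown rounded to 5 d.p.)
v1: (-5,-5) → rotate → (5.62858,4.28007) → ×s → (10.38474,7.89674) → (10.38,7.90)
v2: (3,-3.5) → rotate → (-2.50062,3.87258) → ×s → (-4.61364,7.14492) → (-4.61,7.14)
v3: (4,-3) → rotate → (-3.55891,3.51200) → ×s → (-6.56619,6.47964) → (-6.57,6.48)
v4: (4.5,-1.5) → rotate → (-4.25662,2.09313) → ×s → (-7.85346,3.86182) → (-7.85,3.86)
v5: (4.5,3.5) → rotate → (-4.93087,-2.86120) → ×s → (-9.09746,-5.27892) → (-9.10,-5.28)
v6: (-2,2.5) → rotate → (1.64460,-2.74687) → ×s → (3.03430,-5.06797) → (3.03,-5.07)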